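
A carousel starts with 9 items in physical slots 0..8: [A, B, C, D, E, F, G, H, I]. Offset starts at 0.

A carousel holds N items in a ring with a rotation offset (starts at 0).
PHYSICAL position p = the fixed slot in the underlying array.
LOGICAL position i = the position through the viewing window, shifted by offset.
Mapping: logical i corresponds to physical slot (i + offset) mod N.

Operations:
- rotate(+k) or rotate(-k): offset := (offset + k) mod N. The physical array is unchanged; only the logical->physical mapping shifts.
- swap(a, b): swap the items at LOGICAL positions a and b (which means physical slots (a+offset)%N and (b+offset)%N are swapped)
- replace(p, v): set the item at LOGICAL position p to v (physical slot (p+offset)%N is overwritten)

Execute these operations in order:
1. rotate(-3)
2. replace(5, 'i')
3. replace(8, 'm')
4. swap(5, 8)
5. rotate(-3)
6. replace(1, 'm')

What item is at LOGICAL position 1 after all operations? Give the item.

After op 1 (rotate(-3)): offset=6, physical=[A,B,C,D,E,F,G,H,I], logical=[G,H,I,A,B,C,D,E,F]
After op 2 (replace(5, 'i')): offset=6, physical=[A,B,i,D,E,F,G,H,I], logical=[G,H,I,A,B,i,D,E,F]
After op 3 (replace(8, 'm')): offset=6, physical=[A,B,i,D,E,m,G,H,I], logical=[G,H,I,A,B,i,D,E,m]
After op 4 (swap(5, 8)): offset=6, physical=[A,B,m,D,E,i,G,H,I], logical=[G,H,I,A,B,m,D,E,i]
After op 5 (rotate(-3)): offset=3, physical=[A,B,m,D,E,i,G,H,I], logical=[D,E,i,G,H,I,A,B,m]
After op 6 (replace(1, 'm')): offset=3, physical=[A,B,m,D,m,i,G,H,I], logical=[D,m,i,G,H,I,A,B,m]

Answer: m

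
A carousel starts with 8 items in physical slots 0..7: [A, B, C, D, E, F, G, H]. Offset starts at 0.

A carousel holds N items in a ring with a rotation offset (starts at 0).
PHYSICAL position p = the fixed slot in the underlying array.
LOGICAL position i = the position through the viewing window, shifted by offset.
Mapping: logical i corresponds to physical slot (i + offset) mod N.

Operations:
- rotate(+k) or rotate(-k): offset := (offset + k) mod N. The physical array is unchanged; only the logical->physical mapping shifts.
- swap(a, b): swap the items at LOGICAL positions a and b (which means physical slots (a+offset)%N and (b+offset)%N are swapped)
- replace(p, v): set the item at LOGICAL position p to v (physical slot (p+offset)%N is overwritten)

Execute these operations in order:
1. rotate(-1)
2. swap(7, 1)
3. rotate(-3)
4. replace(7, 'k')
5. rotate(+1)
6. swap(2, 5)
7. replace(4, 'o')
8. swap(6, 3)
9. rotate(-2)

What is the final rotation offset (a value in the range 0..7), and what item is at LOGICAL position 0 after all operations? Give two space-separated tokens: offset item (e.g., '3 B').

Answer: 3 G

Derivation:
After op 1 (rotate(-1)): offset=7, physical=[A,B,C,D,E,F,G,H], logical=[H,A,B,C,D,E,F,G]
After op 2 (swap(7, 1)): offset=7, physical=[G,B,C,D,E,F,A,H], logical=[H,G,B,C,D,E,F,A]
After op 3 (rotate(-3)): offset=4, physical=[G,B,C,D,E,F,A,H], logical=[E,F,A,H,G,B,C,D]
After op 4 (replace(7, 'k')): offset=4, physical=[G,B,C,k,E,F,A,H], logical=[E,F,A,H,G,B,C,k]
After op 5 (rotate(+1)): offset=5, physical=[G,B,C,k,E,F,A,H], logical=[F,A,H,G,B,C,k,E]
After op 6 (swap(2, 5)): offset=5, physical=[G,B,H,k,E,F,A,C], logical=[F,A,C,G,B,H,k,E]
After op 7 (replace(4, 'o')): offset=5, physical=[G,o,H,k,E,F,A,C], logical=[F,A,C,G,o,H,k,E]
After op 8 (swap(6, 3)): offset=5, physical=[k,o,H,G,E,F,A,C], logical=[F,A,C,k,o,H,G,E]
After op 9 (rotate(-2)): offset=3, physical=[k,o,H,G,E,F,A,C], logical=[G,E,F,A,C,k,o,H]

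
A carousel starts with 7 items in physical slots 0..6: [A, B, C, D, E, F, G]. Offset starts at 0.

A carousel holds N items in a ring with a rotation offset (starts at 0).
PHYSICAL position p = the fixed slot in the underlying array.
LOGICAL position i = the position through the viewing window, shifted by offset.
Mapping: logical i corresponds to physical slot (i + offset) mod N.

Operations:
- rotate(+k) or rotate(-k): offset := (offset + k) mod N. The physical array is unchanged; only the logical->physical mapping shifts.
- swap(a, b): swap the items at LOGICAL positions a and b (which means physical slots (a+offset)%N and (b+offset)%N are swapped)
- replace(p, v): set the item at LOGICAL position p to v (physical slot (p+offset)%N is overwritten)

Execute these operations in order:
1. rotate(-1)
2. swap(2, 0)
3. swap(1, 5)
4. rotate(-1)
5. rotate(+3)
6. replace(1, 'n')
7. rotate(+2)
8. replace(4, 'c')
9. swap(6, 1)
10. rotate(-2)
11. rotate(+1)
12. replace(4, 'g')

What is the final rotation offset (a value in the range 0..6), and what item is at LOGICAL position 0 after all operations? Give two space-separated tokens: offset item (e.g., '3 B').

After op 1 (rotate(-1)): offset=6, physical=[A,B,C,D,E,F,G], logical=[G,A,B,C,D,E,F]
After op 2 (swap(2, 0)): offset=6, physical=[A,G,C,D,E,F,B], logical=[B,A,G,C,D,E,F]
After op 3 (swap(1, 5)): offset=6, physical=[E,G,C,D,A,F,B], logical=[B,E,G,C,D,A,F]
After op 4 (rotate(-1)): offset=5, physical=[E,G,C,D,A,F,B], logical=[F,B,E,G,C,D,A]
After op 5 (rotate(+3)): offset=1, physical=[E,G,C,D,A,F,B], logical=[G,C,D,A,F,B,E]
After op 6 (replace(1, 'n')): offset=1, physical=[E,G,n,D,A,F,B], logical=[G,n,D,A,F,B,E]
After op 7 (rotate(+2)): offset=3, physical=[E,G,n,D,A,F,B], logical=[D,A,F,B,E,G,n]
After op 8 (replace(4, 'c')): offset=3, physical=[c,G,n,D,A,F,B], logical=[D,A,F,B,c,G,n]
After op 9 (swap(6, 1)): offset=3, physical=[c,G,A,D,n,F,B], logical=[D,n,F,B,c,G,A]
After op 10 (rotate(-2)): offset=1, physical=[c,G,A,D,n,F,B], logical=[G,A,D,n,F,B,c]
After op 11 (rotate(+1)): offset=2, physical=[c,G,A,D,n,F,B], logical=[A,D,n,F,B,c,G]
After op 12 (replace(4, 'g')): offset=2, physical=[c,G,A,D,n,F,g], logical=[A,D,n,F,g,c,G]

Answer: 2 A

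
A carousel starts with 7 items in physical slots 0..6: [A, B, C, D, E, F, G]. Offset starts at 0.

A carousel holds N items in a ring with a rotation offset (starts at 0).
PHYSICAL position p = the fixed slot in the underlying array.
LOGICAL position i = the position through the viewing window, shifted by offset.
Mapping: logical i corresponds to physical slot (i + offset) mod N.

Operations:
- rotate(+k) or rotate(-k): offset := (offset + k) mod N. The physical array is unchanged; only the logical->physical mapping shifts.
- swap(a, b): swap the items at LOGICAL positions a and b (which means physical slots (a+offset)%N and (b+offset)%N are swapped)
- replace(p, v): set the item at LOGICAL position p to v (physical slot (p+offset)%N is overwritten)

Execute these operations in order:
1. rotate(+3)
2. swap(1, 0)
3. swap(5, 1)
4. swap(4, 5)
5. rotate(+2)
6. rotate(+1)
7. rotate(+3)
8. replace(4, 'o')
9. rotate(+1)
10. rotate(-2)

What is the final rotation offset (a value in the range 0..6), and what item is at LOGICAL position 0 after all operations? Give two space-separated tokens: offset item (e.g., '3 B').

After op 1 (rotate(+3)): offset=3, physical=[A,B,C,D,E,F,G], logical=[D,E,F,G,A,B,C]
After op 2 (swap(1, 0)): offset=3, physical=[A,B,C,E,D,F,G], logical=[E,D,F,G,A,B,C]
After op 3 (swap(5, 1)): offset=3, physical=[A,D,C,E,B,F,G], logical=[E,B,F,G,A,D,C]
After op 4 (swap(4, 5)): offset=3, physical=[D,A,C,E,B,F,G], logical=[E,B,F,G,D,A,C]
After op 5 (rotate(+2)): offset=5, physical=[D,A,C,E,B,F,G], logical=[F,G,D,A,C,E,B]
After op 6 (rotate(+1)): offset=6, physical=[D,A,C,E,B,F,G], logical=[G,D,A,C,E,B,F]
After op 7 (rotate(+3)): offset=2, physical=[D,A,C,E,B,F,G], logical=[C,E,B,F,G,D,A]
After op 8 (replace(4, 'o')): offset=2, physical=[D,A,C,E,B,F,o], logical=[C,E,B,F,o,D,A]
After op 9 (rotate(+1)): offset=3, physical=[D,A,C,E,B,F,o], logical=[E,B,F,o,D,A,C]
After op 10 (rotate(-2)): offset=1, physical=[D,A,C,E,B,F,o], logical=[A,C,E,B,F,o,D]

Answer: 1 A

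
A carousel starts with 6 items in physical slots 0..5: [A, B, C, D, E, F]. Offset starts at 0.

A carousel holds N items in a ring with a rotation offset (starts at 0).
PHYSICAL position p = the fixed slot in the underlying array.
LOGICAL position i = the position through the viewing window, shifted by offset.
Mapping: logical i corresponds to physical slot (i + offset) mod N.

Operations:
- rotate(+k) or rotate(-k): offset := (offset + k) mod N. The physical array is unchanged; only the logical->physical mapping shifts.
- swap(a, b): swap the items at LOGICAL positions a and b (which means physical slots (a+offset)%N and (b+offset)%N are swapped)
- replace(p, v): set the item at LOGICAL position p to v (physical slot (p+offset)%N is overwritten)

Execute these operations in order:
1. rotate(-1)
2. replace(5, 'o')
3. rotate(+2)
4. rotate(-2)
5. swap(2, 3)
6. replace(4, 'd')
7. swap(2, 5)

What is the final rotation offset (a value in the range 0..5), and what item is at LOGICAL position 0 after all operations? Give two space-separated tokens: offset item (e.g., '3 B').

After op 1 (rotate(-1)): offset=5, physical=[A,B,C,D,E,F], logical=[F,A,B,C,D,E]
After op 2 (replace(5, 'o')): offset=5, physical=[A,B,C,D,o,F], logical=[F,A,B,C,D,o]
After op 3 (rotate(+2)): offset=1, physical=[A,B,C,D,o,F], logical=[B,C,D,o,F,A]
After op 4 (rotate(-2)): offset=5, physical=[A,B,C,D,o,F], logical=[F,A,B,C,D,o]
After op 5 (swap(2, 3)): offset=5, physical=[A,C,B,D,o,F], logical=[F,A,C,B,D,o]
After op 6 (replace(4, 'd')): offset=5, physical=[A,C,B,d,o,F], logical=[F,A,C,B,d,o]
After op 7 (swap(2, 5)): offset=5, physical=[A,o,B,d,C,F], logical=[F,A,o,B,d,C]

Answer: 5 F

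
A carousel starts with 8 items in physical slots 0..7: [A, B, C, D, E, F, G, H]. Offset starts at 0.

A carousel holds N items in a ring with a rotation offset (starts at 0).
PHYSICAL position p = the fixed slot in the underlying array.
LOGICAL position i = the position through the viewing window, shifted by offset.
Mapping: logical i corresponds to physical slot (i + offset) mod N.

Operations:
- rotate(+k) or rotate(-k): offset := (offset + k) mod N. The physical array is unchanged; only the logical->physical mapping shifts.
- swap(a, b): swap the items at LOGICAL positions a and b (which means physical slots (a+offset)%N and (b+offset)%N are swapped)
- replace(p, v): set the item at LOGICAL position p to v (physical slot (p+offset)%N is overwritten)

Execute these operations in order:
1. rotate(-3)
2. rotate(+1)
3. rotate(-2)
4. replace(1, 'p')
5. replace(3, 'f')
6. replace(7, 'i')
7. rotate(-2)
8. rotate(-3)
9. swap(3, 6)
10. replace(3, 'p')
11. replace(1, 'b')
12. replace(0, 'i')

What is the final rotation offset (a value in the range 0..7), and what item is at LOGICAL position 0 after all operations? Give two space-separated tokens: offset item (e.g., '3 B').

After op 1 (rotate(-3)): offset=5, physical=[A,B,C,D,E,F,G,H], logical=[F,G,H,A,B,C,D,E]
After op 2 (rotate(+1)): offset=6, physical=[A,B,C,D,E,F,G,H], logical=[G,H,A,B,C,D,E,F]
After op 3 (rotate(-2)): offset=4, physical=[A,B,C,D,E,F,G,H], logical=[E,F,G,H,A,B,C,D]
After op 4 (replace(1, 'p')): offset=4, physical=[A,B,C,D,E,p,G,H], logical=[E,p,G,H,A,B,C,D]
After op 5 (replace(3, 'f')): offset=4, physical=[A,B,C,D,E,p,G,f], logical=[E,p,G,f,A,B,C,D]
After op 6 (replace(7, 'i')): offset=4, physical=[A,B,C,i,E,p,G,f], logical=[E,p,G,f,A,B,C,i]
After op 7 (rotate(-2)): offset=2, physical=[A,B,C,i,E,p,G,f], logical=[C,i,E,p,G,f,A,B]
After op 8 (rotate(-3)): offset=7, physical=[A,B,C,i,E,p,G,f], logical=[f,A,B,C,i,E,p,G]
After op 9 (swap(3, 6)): offset=7, physical=[A,B,p,i,E,C,G,f], logical=[f,A,B,p,i,E,C,G]
After op 10 (replace(3, 'p')): offset=7, physical=[A,B,p,i,E,C,G,f], logical=[f,A,B,p,i,E,C,G]
After op 11 (replace(1, 'b')): offset=7, physical=[b,B,p,i,E,C,G,f], logical=[f,b,B,p,i,E,C,G]
After op 12 (replace(0, 'i')): offset=7, physical=[b,B,p,i,E,C,G,i], logical=[i,b,B,p,i,E,C,G]

Answer: 7 i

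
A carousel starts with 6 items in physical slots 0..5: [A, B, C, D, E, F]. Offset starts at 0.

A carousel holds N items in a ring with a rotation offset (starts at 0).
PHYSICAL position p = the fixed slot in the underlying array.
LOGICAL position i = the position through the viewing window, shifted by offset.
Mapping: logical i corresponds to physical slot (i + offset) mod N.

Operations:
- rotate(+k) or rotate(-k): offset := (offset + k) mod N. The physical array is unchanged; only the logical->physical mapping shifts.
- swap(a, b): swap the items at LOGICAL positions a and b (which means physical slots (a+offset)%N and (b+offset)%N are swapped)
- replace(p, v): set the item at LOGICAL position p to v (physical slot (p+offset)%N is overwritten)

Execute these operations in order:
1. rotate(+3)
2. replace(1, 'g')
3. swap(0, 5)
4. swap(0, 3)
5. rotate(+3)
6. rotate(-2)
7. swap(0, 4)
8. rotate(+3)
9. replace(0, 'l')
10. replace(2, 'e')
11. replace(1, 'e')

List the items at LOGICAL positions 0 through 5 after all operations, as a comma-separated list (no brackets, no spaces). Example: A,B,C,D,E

After op 1 (rotate(+3)): offset=3, physical=[A,B,C,D,E,F], logical=[D,E,F,A,B,C]
After op 2 (replace(1, 'g')): offset=3, physical=[A,B,C,D,g,F], logical=[D,g,F,A,B,C]
After op 3 (swap(0, 5)): offset=3, physical=[A,B,D,C,g,F], logical=[C,g,F,A,B,D]
After op 4 (swap(0, 3)): offset=3, physical=[C,B,D,A,g,F], logical=[A,g,F,C,B,D]
After op 5 (rotate(+3)): offset=0, physical=[C,B,D,A,g,F], logical=[C,B,D,A,g,F]
After op 6 (rotate(-2)): offset=4, physical=[C,B,D,A,g,F], logical=[g,F,C,B,D,A]
After op 7 (swap(0, 4)): offset=4, physical=[C,B,g,A,D,F], logical=[D,F,C,B,g,A]
After op 8 (rotate(+3)): offset=1, physical=[C,B,g,A,D,F], logical=[B,g,A,D,F,C]
After op 9 (replace(0, 'l')): offset=1, physical=[C,l,g,A,D,F], logical=[l,g,A,D,F,C]
After op 10 (replace(2, 'e')): offset=1, physical=[C,l,g,e,D,F], logical=[l,g,e,D,F,C]
After op 11 (replace(1, 'e')): offset=1, physical=[C,l,e,e,D,F], logical=[l,e,e,D,F,C]

Answer: l,e,e,D,F,C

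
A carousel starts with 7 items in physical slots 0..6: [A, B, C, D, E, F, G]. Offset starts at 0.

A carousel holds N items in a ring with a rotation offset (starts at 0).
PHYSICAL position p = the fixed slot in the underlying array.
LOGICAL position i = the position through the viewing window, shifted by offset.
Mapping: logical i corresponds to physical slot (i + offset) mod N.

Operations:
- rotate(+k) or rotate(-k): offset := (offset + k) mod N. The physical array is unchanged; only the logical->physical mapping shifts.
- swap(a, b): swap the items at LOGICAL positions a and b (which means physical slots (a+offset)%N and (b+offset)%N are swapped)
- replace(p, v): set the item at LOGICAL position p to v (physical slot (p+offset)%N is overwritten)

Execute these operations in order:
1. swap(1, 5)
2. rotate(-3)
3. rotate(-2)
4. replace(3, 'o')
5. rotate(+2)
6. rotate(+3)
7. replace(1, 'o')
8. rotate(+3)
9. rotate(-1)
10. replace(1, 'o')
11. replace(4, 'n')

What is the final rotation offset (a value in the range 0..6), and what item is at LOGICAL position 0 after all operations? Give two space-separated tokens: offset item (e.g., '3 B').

Answer: 2 C

Derivation:
After op 1 (swap(1, 5)): offset=0, physical=[A,F,C,D,E,B,G], logical=[A,F,C,D,E,B,G]
After op 2 (rotate(-3)): offset=4, physical=[A,F,C,D,E,B,G], logical=[E,B,G,A,F,C,D]
After op 3 (rotate(-2)): offset=2, physical=[A,F,C,D,E,B,G], logical=[C,D,E,B,G,A,F]
After op 4 (replace(3, 'o')): offset=2, physical=[A,F,C,D,E,o,G], logical=[C,D,E,o,G,A,F]
After op 5 (rotate(+2)): offset=4, physical=[A,F,C,D,E,o,G], logical=[E,o,G,A,F,C,D]
After op 6 (rotate(+3)): offset=0, physical=[A,F,C,D,E,o,G], logical=[A,F,C,D,E,o,G]
After op 7 (replace(1, 'o')): offset=0, physical=[A,o,C,D,E,o,G], logical=[A,o,C,D,E,o,G]
After op 8 (rotate(+3)): offset=3, physical=[A,o,C,D,E,o,G], logical=[D,E,o,G,A,o,C]
After op 9 (rotate(-1)): offset=2, physical=[A,o,C,D,E,o,G], logical=[C,D,E,o,G,A,o]
After op 10 (replace(1, 'o')): offset=2, physical=[A,o,C,o,E,o,G], logical=[C,o,E,o,G,A,o]
After op 11 (replace(4, 'n')): offset=2, physical=[A,o,C,o,E,o,n], logical=[C,o,E,o,n,A,o]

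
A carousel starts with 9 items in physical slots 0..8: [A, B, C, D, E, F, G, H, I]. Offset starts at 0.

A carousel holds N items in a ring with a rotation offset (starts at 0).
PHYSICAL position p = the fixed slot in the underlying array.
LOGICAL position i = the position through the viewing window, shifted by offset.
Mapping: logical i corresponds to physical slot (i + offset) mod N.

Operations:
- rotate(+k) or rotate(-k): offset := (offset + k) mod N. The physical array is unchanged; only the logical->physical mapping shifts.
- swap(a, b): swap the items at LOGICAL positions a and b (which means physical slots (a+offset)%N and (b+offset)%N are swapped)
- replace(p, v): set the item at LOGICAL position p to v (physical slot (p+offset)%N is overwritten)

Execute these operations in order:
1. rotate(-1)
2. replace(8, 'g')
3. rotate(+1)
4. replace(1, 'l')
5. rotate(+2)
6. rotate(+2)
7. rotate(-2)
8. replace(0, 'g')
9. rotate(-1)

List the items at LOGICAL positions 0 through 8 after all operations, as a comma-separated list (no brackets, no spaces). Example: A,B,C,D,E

After op 1 (rotate(-1)): offset=8, physical=[A,B,C,D,E,F,G,H,I], logical=[I,A,B,C,D,E,F,G,H]
After op 2 (replace(8, 'g')): offset=8, physical=[A,B,C,D,E,F,G,g,I], logical=[I,A,B,C,D,E,F,G,g]
After op 3 (rotate(+1)): offset=0, physical=[A,B,C,D,E,F,G,g,I], logical=[A,B,C,D,E,F,G,g,I]
After op 4 (replace(1, 'l')): offset=0, physical=[A,l,C,D,E,F,G,g,I], logical=[A,l,C,D,E,F,G,g,I]
After op 5 (rotate(+2)): offset=2, physical=[A,l,C,D,E,F,G,g,I], logical=[C,D,E,F,G,g,I,A,l]
After op 6 (rotate(+2)): offset=4, physical=[A,l,C,D,E,F,G,g,I], logical=[E,F,G,g,I,A,l,C,D]
After op 7 (rotate(-2)): offset=2, physical=[A,l,C,D,E,F,G,g,I], logical=[C,D,E,F,G,g,I,A,l]
After op 8 (replace(0, 'g')): offset=2, physical=[A,l,g,D,E,F,G,g,I], logical=[g,D,E,F,G,g,I,A,l]
After op 9 (rotate(-1)): offset=1, physical=[A,l,g,D,E,F,G,g,I], logical=[l,g,D,E,F,G,g,I,A]

Answer: l,g,D,E,F,G,g,I,A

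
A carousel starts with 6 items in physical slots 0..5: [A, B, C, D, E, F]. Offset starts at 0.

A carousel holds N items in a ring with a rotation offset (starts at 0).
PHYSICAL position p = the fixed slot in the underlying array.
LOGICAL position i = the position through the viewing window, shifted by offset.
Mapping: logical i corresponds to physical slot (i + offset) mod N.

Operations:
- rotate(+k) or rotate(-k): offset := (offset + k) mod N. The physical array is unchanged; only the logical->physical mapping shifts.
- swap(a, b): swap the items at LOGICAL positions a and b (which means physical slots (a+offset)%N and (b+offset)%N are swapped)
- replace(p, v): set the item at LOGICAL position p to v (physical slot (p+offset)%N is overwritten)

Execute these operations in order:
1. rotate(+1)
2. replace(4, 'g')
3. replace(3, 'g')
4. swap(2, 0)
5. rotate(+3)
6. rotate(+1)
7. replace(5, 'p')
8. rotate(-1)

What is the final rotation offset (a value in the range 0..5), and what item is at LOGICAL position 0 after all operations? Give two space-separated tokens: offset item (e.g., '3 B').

Answer: 4 p

Derivation:
After op 1 (rotate(+1)): offset=1, physical=[A,B,C,D,E,F], logical=[B,C,D,E,F,A]
After op 2 (replace(4, 'g')): offset=1, physical=[A,B,C,D,E,g], logical=[B,C,D,E,g,A]
After op 3 (replace(3, 'g')): offset=1, physical=[A,B,C,D,g,g], logical=[B,C,D,g,g,A]
After op 4 (swap(2, 0)): offset=1, physical=[A,D,C,B,g,g], logical=[D,C,B,g,g,A]
After op 5 (rotate(+3)): offset=4, physical=[A,D,C,B,g,g], logical=[g,g,A,D,C,B]
After op 6 (rotate(+1)): offset=5, physical=[A,D,C,B,g,g], logical=[g,A,D,C,B,g]
After op 7 (replace(5, 'p')): offset=5, physical=[A,D,C,B,p,g], logical=[g,A,D,C,B,p]
After op 8 (rotate(-1)): offset=4, physical=[A,D,C,B,p,g], logical=[p,g,A,D,C,B]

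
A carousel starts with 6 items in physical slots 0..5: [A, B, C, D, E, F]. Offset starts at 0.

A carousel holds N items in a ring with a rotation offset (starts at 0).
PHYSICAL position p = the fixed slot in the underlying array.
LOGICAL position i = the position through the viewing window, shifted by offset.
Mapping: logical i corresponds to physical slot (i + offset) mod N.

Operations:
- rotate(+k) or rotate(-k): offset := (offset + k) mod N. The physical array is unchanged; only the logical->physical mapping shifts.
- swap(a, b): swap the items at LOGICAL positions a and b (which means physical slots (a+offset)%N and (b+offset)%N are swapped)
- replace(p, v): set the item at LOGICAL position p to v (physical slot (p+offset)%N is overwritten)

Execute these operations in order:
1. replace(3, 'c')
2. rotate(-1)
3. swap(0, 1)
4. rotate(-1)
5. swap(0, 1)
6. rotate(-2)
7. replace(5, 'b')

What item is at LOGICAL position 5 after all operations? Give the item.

After op 1 (replace(3, 'c')): offset=0, physical=[A,B,C,c,E,F], logical=[A,B,C,c,E,F]
After op 2 (rotate(-1)): offset=5, physical=[A,B,C,c,E,F], logical=[F,A,B,C,c,E]
After op 3 (swap(0, 1)): offset=5, physical=[F,B,C,c,E,A], logical=[A,F,B,C,c,E]
After op 4 (rotate(-1)): offset=4, physical=[F,B,C,c,E,A], logical=[E,A,F,B,C,c]
After op 5 (swap(0, 1)): offset=4, physical=[F,B,C,c,A,E], logical=[A,E,F,B,C,c]
After op 6 (rotate(-2)): offset=2, physical=[F,B,C,c,A,E], logical=[C,c,A,E,F,B]
After op 7 (replace(5, 'b')): offset=2, physical=[F,b,C,c,A,E], logical=[C,c,A,E,F,b]

Answer: b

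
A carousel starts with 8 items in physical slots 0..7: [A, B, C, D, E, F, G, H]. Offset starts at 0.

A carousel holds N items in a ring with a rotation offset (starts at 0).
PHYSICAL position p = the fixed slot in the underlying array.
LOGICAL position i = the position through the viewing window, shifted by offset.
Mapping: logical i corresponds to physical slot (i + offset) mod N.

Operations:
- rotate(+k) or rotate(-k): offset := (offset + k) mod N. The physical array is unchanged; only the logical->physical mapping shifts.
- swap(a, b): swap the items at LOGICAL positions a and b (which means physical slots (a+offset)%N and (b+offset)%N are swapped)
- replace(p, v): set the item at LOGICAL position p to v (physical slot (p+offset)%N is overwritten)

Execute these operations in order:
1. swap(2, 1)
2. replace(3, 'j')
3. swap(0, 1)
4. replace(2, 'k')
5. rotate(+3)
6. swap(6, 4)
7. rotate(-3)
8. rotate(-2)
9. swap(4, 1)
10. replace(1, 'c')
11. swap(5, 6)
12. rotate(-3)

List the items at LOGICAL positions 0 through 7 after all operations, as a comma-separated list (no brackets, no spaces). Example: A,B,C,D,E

Answer: E,j,F,G,c,C,H,A

Derivation:
After op 1 (swap(2, 1)): offset=0, physical=[A,C,B,D,E,F,G,H], logical=[A,C,B,D,E,F,G,H]
After op 2 (replace(3, 'j')): offset=0, physical=[A,C,B,j,E,F,G,H], logical=[A,C,B,j,E,F,G,H]
After op 3 (swap(0, 1)): offset=0, physical=[C,A,B,j,E,F,G,H], logical=[C,A,B,j,E,F,G,H]
After op 4 (replace(2, 'k')): offset=0, physical=[C,A,k,j,E,F,G,H], logical=[C,A,k,j,E,F,G,H]
After op 5 (rotate(+3)): offset=3, physical=[C,A,k,j,E,F,G,H], logical=[j,E,F,G,H,C,A,k]
After op 6 (swap(6, 4)): offset=3, physical=[C,H,k,j,E,F,G,A], logical=[j,E,F,G,A,C,H,k]
After op 7 (rotate(-3)): offset=0, physical=[C,H,k,j,E,F,G,A], logical=[C,H,k,j,E,F,G,A]
After op 8 (rotate(-2)): offset=6, physical=[C,H,k,j,E,F,G,A], logical=[G,A,C,H,k,j,E,F]
After op 9 (swap(4, 1)): offset=6, physical=[C,H,A,j,E,F,G,k], logical=[G,k,C,H,A,j,E,F]
After op 10 (replace(1, 'c')): offset=6, physical=[C,H,A,j,E,F,G,c], logical=[G,c,C,H,A,j,E,F]
After op 11 (swap(5, 6)): offset=6, physical=[C,H,A,E,j,F,G,c], logical=[G,c,C,H,A,E,j,F]
After op 12 (rotate(-3)): offset=3, physical=[C,H,A,E,j,F,G,c], logical=[E,j,F,G,c,C,H,A]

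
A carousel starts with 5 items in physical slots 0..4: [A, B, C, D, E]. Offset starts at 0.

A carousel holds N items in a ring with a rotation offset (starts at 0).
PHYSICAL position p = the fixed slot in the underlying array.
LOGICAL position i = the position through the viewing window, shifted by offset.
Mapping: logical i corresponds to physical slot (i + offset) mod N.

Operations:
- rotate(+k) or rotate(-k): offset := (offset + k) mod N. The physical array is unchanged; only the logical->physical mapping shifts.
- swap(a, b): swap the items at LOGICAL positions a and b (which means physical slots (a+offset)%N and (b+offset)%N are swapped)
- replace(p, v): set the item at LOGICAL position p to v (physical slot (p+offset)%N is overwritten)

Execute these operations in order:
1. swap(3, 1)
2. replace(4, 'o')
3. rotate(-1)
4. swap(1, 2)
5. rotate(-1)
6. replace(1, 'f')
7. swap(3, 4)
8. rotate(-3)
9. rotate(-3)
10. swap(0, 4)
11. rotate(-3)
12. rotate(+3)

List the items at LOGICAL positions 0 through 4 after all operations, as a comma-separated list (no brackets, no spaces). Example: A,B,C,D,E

After op 1 (swap(3, 1)): offset=0, physical=[A,D,C,B,E], logical=[A,D,C,B,E]
After op 2 (replace(4, 'o')): offset=0, physical=[A,D,C,B,o], logical=[A,D,C,B,o]
After op 3 (rotate(-1)): offset=4, physical=[A,D,C,B,o], logical=[o,A,D,C,B]
After op 4 (swap(1, 2)): offset=4, physical=[D,A,C,B,o], logical=[o,D,A,C,B]
After op 5 (rotate(-1)): offset=3, physical=[D,A,C,B,o], logical=[B,o,D,A,C]
After op 6 (replace(1, 'f')): offset=3, physical=[D,A,C,B,f], logical=[B,f,D,A,C]
After op 7 (swap(3, 4)): offset=3, physical=[D,C,A,B,f], logical=[B,f,D,C,A]
After op 8 (rotate(-3)): offset=0, physical=[D,C,A,B,f], logical=[D,C,A,B,f]
After op 9 (rotate(-3)): offset=2, physical=[D,C,A,B,f], logical=[A,B,f,D,C]
After op 10 (swap(0, 4)): offset=2, physical=[D,A,C,B,f], logical=[C,B,f,D,A]
After op 11 (rotate(-3)): offset=4, physical=[D,A,C,B,f], logical=[f,D,A,C,B]
After op 12 (rotate(+3)): offset=2, physical=[D,A,C,B,f], logical=[C,B,f,D,A]

Answer: C,B,f,D,A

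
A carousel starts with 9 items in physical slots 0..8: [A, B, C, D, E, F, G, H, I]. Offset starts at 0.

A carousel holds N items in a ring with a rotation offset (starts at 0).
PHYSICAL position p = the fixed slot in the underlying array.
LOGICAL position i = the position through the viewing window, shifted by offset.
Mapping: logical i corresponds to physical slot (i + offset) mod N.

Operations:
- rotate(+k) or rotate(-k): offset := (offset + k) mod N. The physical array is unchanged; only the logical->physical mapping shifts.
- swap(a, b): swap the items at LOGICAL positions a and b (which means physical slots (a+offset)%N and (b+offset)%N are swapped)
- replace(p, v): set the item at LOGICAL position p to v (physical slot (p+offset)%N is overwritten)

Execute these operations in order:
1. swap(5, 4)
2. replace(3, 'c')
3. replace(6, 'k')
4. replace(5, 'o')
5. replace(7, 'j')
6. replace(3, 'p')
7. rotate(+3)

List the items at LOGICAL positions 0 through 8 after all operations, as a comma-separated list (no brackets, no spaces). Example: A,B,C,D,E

Answer: p,F,o,k,j,I,A,B,C

Derivation:
After op 1 (swap(5, 4)): offset=0, physical=[A,B,C,D,F,E,G,H,I], logical=[A,B,C,D,F,E,G,H,I]
After op 2 (replace(3, 'c')): offset=0, physical=[A,B,C,c,F,E,G,H,I], logical=[A,B,C,c,F,E,G,H,I]
After op 3 (replace(6, 'k')): offset=0, physical=[A,B,C,c,F,E,k,H,I], logical=[A,B,C,c,F,E,k,H,I]
After op 4 (replace(5, 'o')): offset=0, physical=[A,B,C,c,F,o,k,H,I], logical=[A,B,C,c,F,o,k,H,I]
After op 5 (replace(7, 'j')): offset=0, physical=[A,B,C,c,F,o,k,j,I], logical=[A,B,C,c,F,o,k,j,I]
After op 6 (replace(3, 'p')): offset=0, physical=[A,B,C,p,F,o,k,j,I], logical=[A,B,C,p,F,o,k,j,I]
After op 7 (rotate(+3)): offset=3, physical=[A,B,C,p,F,o,k,j,I], logical=[p,F,o,k,j,I,A,B,C]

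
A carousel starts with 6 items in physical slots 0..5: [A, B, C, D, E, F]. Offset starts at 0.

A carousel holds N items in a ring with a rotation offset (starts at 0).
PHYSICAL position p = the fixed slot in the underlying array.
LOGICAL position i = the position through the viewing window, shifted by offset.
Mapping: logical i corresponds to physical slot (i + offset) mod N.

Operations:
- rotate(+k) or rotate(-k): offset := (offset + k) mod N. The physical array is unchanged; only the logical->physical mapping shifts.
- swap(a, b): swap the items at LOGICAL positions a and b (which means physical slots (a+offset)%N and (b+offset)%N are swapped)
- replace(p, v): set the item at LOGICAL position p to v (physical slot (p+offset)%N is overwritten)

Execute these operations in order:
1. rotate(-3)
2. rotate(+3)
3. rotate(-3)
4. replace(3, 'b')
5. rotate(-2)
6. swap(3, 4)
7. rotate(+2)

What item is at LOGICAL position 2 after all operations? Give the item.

After op 1 (rotate(-3)): offset=3, physical=[A,B,C,D,E,F], logical=[D,E,F,A,B,C]
After op 2 (rotate(+3)): offset=0, physical=[A,B,C,D,E,F], logical=[A,B,C,D,E,F]
After op 3 (rotate(-3)): offset=3, physical=[A,B,C,D,E,F], logical=[D,E,F,A,B,C]
After op 4 (replace(3, 'b')): offset=3, physical=[b,B,C,D,E,F], logical=[D,E,F,b,B,C]
After op 5 (rotate(-2)): offset=1, physical=[b,B,C,D,E,F], logical=[B,C,D,E,F,b]
After op 6 (swap(3, 4)): offset=1, physical=[b,B,C,D,F,E], logical=[B,C,D,F,E,b]
After op 7 (rotate(+2)): offset=3, physical=[b,B,C,D,F,E], logical=[D,F,E,b,B,C]

Answer: E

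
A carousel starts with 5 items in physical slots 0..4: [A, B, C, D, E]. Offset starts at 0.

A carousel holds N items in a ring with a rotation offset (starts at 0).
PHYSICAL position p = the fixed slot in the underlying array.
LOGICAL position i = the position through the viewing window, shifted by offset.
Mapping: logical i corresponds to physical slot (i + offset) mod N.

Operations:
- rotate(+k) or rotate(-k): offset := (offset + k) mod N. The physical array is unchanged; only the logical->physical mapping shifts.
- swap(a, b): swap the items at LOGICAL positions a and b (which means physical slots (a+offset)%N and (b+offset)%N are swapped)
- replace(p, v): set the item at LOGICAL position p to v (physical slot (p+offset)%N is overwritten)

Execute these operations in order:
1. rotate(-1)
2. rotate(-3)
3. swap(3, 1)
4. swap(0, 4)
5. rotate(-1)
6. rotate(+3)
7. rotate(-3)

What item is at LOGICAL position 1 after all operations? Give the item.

Answer: A

Derivation:
After op 1 (rotate(-1)): offset=4, physical=[A,B,C,D,E], logical=[E,A,B,C,D]
After op 2 (rotate(-3)): offset=1, physical=[A,B,C,D,E], logical=[B,C,D,E,A]
After op 3 (swap(3, 1)): offset=1, physical=[A,B,E,D,C], logical=[B,E,D,C,A]
After op 4 (swap(0, 4)): offset=1, physical=[B,A,E,D,C], logical=[A,E,D,C,B]
After op 5 (rotate(-1)): offset=0, physical=[B,A,E,D,C], logical=[B,A,E,D,C]
After op 6 (rotate(+3)): offset=3, physical=[B,A,E,D,C], logical=[D,C,B,A,E]
After op 7 (rotate(-3)): offset=0, physical=[B,A,E,D,C], logical=[B,A,E,D,C]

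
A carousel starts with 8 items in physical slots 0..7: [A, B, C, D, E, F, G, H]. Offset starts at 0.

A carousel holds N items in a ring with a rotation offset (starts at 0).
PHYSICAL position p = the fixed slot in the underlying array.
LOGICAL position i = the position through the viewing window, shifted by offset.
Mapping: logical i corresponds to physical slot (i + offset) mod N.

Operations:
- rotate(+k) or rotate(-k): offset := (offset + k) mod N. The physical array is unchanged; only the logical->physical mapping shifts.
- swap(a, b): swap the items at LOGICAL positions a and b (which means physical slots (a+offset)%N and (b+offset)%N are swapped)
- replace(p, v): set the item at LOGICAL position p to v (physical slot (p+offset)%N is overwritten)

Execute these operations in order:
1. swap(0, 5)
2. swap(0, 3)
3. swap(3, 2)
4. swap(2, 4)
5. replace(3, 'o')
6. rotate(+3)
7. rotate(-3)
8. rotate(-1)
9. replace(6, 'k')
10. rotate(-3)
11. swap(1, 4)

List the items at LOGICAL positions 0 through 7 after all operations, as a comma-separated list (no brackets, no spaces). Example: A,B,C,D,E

After op 1 (swap(0, 5)): offset=0, physical=[F,B,C,D,E,A,G,H], logical=[F,B,C,D,E,A,G,H]
After op 2 (swap(0, 3)): offset=0, physical=[D,B,C,F,E,A,G,H], logical=[D,B,C,F,E,A,G,H]
After op 3 (swap(3, 2)): offset=0, physical=[D,B,F,C,E,A,G,H], logical=[D,B,F,C,E,A,G,H]
After op 4 (swap(2, 4)): offset=0, physical=[D,B,E,C,F,A,G,H], logical=[D,B,E,C,F,A,G,H]
After op 5 (replace(3, 'o')): offset=0, physical=[D,B,E,o,F,A,G,H], logical=[D,B,E,o,F,A,G,H]
After op 6 (rotate(+3)): offset=3, physical=[D,B,E,o,F,A,G,H], logical=[o,F,A,G,H,D,B,E]
After op 7 (rotate(-3)): offset=0, physical=[D,B,E,o,F,A,G,H], logical=[D,B,E,o,F,A,G,H]
After op 8 (rotate(-1)): offset=7, physical=[D,B,E,o,F,A,G,H], logical=[H,D,B,E,o,F,A,G]
After op 9 (replace(6, 'k')): offset=7, physical=[D,B,E,o,F,k,G,H], logical=[H,D,B,E,o,F,k,G]
After op 10 (rotate(-3)): offset=4, physical=[D,B,E,o,F,k,G,H], logical=[F,k,G,H,D,B,E,o]
After op 11 (swap(1, 4)): offset=4, physical=[k,B,E,o,F,D,G,H], logical=[F,D,G,H,k,B,E,o]

Answer: F,D,G,H,k,B,E,o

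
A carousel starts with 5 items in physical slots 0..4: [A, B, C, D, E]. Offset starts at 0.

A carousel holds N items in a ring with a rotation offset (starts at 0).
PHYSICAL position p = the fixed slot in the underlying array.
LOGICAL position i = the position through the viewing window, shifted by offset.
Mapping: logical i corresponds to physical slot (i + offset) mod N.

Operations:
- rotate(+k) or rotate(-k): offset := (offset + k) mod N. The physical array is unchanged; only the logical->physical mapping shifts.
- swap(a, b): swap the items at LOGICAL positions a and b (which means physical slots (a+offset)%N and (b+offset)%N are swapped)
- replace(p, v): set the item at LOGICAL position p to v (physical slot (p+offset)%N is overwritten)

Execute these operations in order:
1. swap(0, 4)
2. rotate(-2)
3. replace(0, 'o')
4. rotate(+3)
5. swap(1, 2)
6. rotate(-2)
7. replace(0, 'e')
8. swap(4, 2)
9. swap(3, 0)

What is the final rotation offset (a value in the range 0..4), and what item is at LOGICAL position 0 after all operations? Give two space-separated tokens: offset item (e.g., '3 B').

After op 1 (swap(0, 4)): offset=0, physical=[E,B,C,D,A], logical=[E,B,C,D,A]
After op 2 (rotate(-2)): offset=3, physical=[E,B,C,D,A], logical=[D,A,E,B,C]
After op 3 (replace(0, 'o')): offset=3, physical=[E,B,C,o,A], logical=[o,A,E,B,C]
After op 4 (rotate(+3)): offset=1, physical=[E,B,C,o,A], logical=[B,C,o,A,E]
After op 5 (swap(1, 2)): offset=1, physical=[E,B,o,C,A], logical=[B,o,C,A,E]
After op 6 (rotate(-2)): offset=4, physical=[E,B,o,C,A], logical=[A,E,B,o,C]
After op 7 (replace(0, 'e')): offset=4, physical=[E,B,o,C,e], logical=[e,E,B,o,C]
After op 8 (swap(4, 2)): offset=4, physical=[E,C,o,B,e], logical=[e,E,C,o,B]
After op 9 (swap(3, 0)): offset=4, physical=[E,C,e,B,o], logical=[o,E,C,e,B]

Answer: 4 o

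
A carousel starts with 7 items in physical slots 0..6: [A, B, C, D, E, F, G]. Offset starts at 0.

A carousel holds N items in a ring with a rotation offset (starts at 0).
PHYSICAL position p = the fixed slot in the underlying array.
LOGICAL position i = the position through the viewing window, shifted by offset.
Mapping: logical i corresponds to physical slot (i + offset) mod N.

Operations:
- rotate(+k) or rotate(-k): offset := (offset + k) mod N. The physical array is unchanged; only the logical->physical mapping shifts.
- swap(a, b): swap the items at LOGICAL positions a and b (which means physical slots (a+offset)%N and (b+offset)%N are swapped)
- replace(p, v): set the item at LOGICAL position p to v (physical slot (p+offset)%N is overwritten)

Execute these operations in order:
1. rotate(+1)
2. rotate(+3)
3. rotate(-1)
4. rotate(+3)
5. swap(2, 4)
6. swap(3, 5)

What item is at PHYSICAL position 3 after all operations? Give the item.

Answer: B

Derivation:
After op 1 (rotate(+1)): offset=1, physical=[A,B,C,D,E,F,G], logical=[B,C,D,E,F,G,A]
After op 2 (rotate(+3)): offset=4, physical=[A,B,C,D,E,F,G], logical=[E,F,G,A,B,C,D]
After op 3 (rotate(-1)): offset=3, physical=[A,B,C,D,E,F,G], logical=[D,E,F,G,A,B,C]
After op 4 (rotate(+3)): offset=6, physical=[A,B,C,D,E,F,G], logical=[G,A,B,C,D,E,F]
After op 5 (swap(2, 4)): offset=6, physical=[A,D,C,B,E,F,G], logical=[G,A,D,C,B,E,F]
After op 6 (swap(3, 5)): offset=6, physical=[A,D,E,B,C,F,G], logical=[G,A,D,E,B,C,F]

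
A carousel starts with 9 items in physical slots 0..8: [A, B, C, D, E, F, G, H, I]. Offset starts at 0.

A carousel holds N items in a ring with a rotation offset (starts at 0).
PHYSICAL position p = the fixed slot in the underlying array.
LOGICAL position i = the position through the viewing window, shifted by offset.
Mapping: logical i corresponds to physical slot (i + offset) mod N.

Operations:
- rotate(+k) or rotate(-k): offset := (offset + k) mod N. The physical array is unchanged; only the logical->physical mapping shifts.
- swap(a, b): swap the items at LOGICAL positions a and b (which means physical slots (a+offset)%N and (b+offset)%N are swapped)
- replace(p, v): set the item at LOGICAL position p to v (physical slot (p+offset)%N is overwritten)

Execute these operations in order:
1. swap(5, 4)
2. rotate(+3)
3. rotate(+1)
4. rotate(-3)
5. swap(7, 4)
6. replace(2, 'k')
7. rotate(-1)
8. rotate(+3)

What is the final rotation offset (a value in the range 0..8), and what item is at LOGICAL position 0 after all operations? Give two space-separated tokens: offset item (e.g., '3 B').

After op 1 (swap(5, 4)): offset=0, physical=[A,B,C,D,F,E,G,H,I], logical=[A,B,C,D,F,E,G,H,I]
After op 2 (rotate(+3)): offset=3, physical=[A,B,C,D,F,E,G,H,I], logical=[D,F,E,G,H,I,A,B,C]
After op 3 (rotate(+1)): offset=4, physical=[A,B,C,D,F,E,G,H,I], logical=[F,E,G,H,I,A,B,C,D]
After op 4 (rotate(-3)): offset=1, physical=[A,B,C,D,F,E,G,H,I], logical=[B,C,D,F,E,G,H,I,A]
After op 5 (swap(7, 4)): offset=1, physical=[A,B,C,D,F,I,G,H,E], logical=[B,C,D,F,I,G,H,E,A]
After op 6 (replace(2, 'k')): offset=1, physical=[A,B,C,k,F,I,G,H,E], logical=[B,C,k,F,I,G,H,E,A]
After op 7 (rotate(-1)): offset=0, physical=[A,B,C,k,F,I,G,H,E], logical=[A,B,C,k,F,I,G,H,E]
After op 8 (rotate(+3)): offset=3, physical=[A,B,C,k,F,I,G,H,E], logical=[k,F,I,G,H,E,A,B,C]

Answer: 3 k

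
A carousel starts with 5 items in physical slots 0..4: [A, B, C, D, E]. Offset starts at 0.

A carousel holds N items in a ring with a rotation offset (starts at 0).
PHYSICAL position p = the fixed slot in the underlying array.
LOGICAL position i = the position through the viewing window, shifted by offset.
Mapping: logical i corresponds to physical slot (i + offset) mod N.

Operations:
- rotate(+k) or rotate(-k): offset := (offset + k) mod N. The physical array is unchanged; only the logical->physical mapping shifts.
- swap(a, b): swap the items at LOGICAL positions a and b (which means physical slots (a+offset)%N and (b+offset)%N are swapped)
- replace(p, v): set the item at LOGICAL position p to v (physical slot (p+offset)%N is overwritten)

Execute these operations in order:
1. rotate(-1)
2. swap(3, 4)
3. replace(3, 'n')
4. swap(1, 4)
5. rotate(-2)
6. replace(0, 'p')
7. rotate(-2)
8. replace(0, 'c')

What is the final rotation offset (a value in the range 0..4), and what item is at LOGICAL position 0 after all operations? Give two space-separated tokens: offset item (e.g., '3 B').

After op 1 (rotate(-1)): offset=4, physical=[A,B,C,D,E], logical=[E,A,B,C,D]
After op 2 (swap(3, 4)): offset=4, physical=[A,B,D,C,E], logical=[E,A,B,D,C]
After op 3 (replace(3, 'n')): offset=4, physical=[A,B,n,C,E], logical=[E,A,B,n,C]
After op 4 (swap(1, 4)): offset=4, physical=[C,B,n,A,E], logical=[E,C,B,n,A]
After op 5 (rotate(-2)): offset=2, physical=[C,B,n,A,E], logical=[n,A,E,C,B]
After op 6 (replace(0, 'p')): offset=2, physical=[C,B,p,A,E], logical=[p,A,E,C,B]
After op 7 (rotate(-2)): offset=0, physical=[C,B,p,A,E], logical=[C,B,p,A,E]
After op 8 (replace(0, 'c')): offset=0, physical=[c,B,p,A,E], logical=[c,B,p,A,E]

Answer: 0 c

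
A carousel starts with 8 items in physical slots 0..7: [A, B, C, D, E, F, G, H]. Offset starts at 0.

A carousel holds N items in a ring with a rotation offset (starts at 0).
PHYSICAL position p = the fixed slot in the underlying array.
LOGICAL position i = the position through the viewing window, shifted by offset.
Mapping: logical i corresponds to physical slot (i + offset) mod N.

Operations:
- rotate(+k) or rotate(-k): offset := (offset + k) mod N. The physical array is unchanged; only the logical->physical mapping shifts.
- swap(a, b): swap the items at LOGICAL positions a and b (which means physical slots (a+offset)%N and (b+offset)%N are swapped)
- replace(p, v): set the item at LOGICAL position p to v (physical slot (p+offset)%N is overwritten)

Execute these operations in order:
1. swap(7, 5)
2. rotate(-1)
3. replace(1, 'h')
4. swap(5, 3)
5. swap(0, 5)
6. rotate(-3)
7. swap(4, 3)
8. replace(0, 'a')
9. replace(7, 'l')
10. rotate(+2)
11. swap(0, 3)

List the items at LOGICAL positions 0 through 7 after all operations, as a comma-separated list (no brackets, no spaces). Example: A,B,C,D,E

After op 1 (swap(7, 5)): offset=0, physical=[A,B,C,D,E,H,G,F], logical=[A,B,C,D,E,H,G,F]
After op 2 (rotate(-1)): offset=7, physical=[A,B,C,D,E,H,G,F], logical=[F,A,B,C,D,E,H,G]
After op 3 (replace(1, 'h')): offset=7, physical=[h,B,C,D,E,H,G,F], logical=[F,h,B,C,D,E,H,G]
After op 4 (swap(5, 3)): offset=7, physical=[h,B,E,D,C,H,G,F], logical=[F,h,B,E,D,C,H,G]
After op 5 (swap(0, 5)): offset=7, physical=[h,B,E,D,F,H,G,C], logical=[C,h,B,E,D,F,H,G]
After op 6 (rotate(-3)): offset=4, physical=[h,B,E,D,F,H,G,C], logical=[F,H,G,C,h,B,E,D]
After op 7 (swap(4, 3)): offset=4, physical=[C,B,E,D,F,H,G,h], logical=[F,H,G,h,C,B,E,D]
After op 8 (replace(0, 'a')): offset=4, physical=[C,B,E,D,a,H,G,h], logical=[a,H,G,h,C,B,E,D]
After op 9 (replace(7, 'l')): offset=4, physical=[C,B,E,l,a,H,G,h], logical=[a,H,G,h,C,B,E,l]
After op 10 (rotate(+2)): offset=6, physical=[C,B,E,l,a,H,G,h], logical=[G,h,C,B,E,l,a,H]
After op 11 (swap(0, 3)): offset=6, physical=[C,G,E,l,a,H,B,h], logical=[B,h,C,G,E,l,a,H]

Answer: B,h,C,G,E,l,a,H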